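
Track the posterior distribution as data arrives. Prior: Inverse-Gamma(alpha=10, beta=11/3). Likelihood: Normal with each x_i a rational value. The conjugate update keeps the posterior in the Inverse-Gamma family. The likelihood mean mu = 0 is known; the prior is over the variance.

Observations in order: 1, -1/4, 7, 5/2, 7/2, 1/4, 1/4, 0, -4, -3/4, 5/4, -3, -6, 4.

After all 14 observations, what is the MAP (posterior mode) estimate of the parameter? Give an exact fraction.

obs 1: x=1 → posterior Inverse-Gamma(21/2, 25/6)
obs 2: x=-1/4 → posterior Inverse-Gamma(11, 403/96)
obs 3: x=7 → posterior Inverse-Gamma(23/2, 2755/96)
obs 4: x=5/2 → posterior Inverse-Gamma(12, 3055/96)
obs 5: x=7/2 → posterior Inverse-Gamma(25/2, 3643/96)
obs 6: x=1/4 → posterior Inverse-Gamma(13, 1823/48)
obs 7: x=1/4 → posterior Inverse-Gamma(27/2, 3649/96)
obs 8: x=0 → posterior Inverse-Gamma(14, 3649/96)
obs 9: x=-4 → posterior Inverse-Gamma(29/2, 4417/96)
obs 10: x=-3/4 → posterior Inverse-Gamma(15, 1111/24)
obs 11: x=5/4 → posterior Inverse-Gamma(31/2, 4519/96)
obs 12: x=-3 → posterior Inverse-Gamma(16, 4951/96)
obs 13: x=-6 → posterior Inverse-Gamma(33/2, 6679/96)
obs 14: x=4 → posterior Inverse-Gamma(17, 7447/96)

7447/1728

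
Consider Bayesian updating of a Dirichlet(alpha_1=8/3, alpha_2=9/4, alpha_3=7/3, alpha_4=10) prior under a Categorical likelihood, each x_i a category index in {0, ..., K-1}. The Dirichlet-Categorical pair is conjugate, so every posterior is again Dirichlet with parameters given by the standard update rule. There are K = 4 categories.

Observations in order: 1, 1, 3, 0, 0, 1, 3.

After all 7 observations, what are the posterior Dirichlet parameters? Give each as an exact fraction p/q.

obs 1: x=1 → posterior Dirichlet(8/3, 13/4, 7/3, 10)
obs 2: x=1 → posterior Dirichlet(8/3, 17/4, 7/3, 10)
obs 3: x=3 → posterior Dirichlet(8/3, 17/4, 7/3, 11)
obs 4: x=0 → posterior Dirichlet(11/3, 17/4, 7/3, 11)
obs 5: x=0 → posterior Dirichlet(14/3, 17/4, 7/3, 11)
obs 6: x=1 → posterior Dirichlet(14/3, 21/4, 7/3, 11)
obs 7: x=3 → posterior Dirichlet(14/3, 21/4, 7/3, 12)

alpha_1=14/3, alpha_2=21/4, alpha_3=7/3, alpha_4=12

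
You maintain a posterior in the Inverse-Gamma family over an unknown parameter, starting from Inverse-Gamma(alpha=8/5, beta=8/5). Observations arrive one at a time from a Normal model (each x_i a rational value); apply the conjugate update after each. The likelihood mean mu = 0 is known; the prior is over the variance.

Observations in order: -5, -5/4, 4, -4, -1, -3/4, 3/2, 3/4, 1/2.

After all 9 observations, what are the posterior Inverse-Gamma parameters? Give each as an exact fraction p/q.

alpha=61/10, beta=5311/160

obs 1: x=-5 → posterior Inverse-Gamma(21/10, 141/10)
obs 2: x=-5/4 → posterior Inverse-Gamma(13/5, 2381/160)
obs 3: x=4 → posterior Inverse-Gamma(31/10, 3661/160)
obs 4: x=-4 → posterior Inverse-Gamma(18/5, 4941/160)
obs 5: x=-1 → posterior Inverse-Gamma(41/10, 5021/160)
obs 6: x=-3/4 → posterior Inverse-Gamma(23/5, 2533/80)
obs 7: x=3/2 → posterior Inverse-Gamma(51/10, 2623/80)
obs 8: x=3/4 → posterior Inverse-Gamma(28/5, 5291/160)
obs 9: x=1/2 → posterior Inverse-Gamma(61/10, 5311/160)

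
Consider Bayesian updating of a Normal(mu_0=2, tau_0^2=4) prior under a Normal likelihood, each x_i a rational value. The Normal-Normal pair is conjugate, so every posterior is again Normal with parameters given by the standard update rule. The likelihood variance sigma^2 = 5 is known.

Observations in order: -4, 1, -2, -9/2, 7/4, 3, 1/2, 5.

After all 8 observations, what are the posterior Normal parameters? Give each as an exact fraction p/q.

mu_0=13/37, tau_0^2=20/37

obs 1: x=-4 → posterior Normal(-2/3, 20/9)
obs 2: x=1 → posterior Normal(-2/13, 20/13)
obs 3: x=-2 → posterior Normal(-10/17, 20/17)
obs 4: x=-9/2 → posterior Normal(-4/3, 20/21)
obs 5: x=7/4 → posterior Normal(-21/25, 4/5)
obs 6: x=3 → posterior Normal(-9/29, 20/29)
obs 7: x=1/2 → posterior Normal(-7/33, 20/33)
obs 8: x=5 → posterior Normal(13/37, 20/37)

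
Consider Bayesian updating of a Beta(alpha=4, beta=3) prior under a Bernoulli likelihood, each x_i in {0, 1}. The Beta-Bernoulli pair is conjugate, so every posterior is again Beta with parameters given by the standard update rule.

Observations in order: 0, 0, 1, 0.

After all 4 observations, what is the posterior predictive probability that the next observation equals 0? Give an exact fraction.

6/11

obs 1: x=0 → posterior Beta(4, 4)
obs 2: x=0 → posterior Beta(4, 5)
obs 3: x=1 → posterior Beta(5, 5)
obs 4: x=0 → posterior Beta(5, 6)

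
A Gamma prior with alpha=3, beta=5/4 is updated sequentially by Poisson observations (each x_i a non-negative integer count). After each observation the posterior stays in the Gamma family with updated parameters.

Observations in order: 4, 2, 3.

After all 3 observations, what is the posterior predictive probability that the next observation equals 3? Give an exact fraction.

1938966805500644608/9731759797564526043

obs 1: x=4 → posterior Gamma(7, 9/4)
obs 2: x=2 → posterior Gamma(9, 13/4)
obs 3: x=3 → posterior Gamma(12, 17/4)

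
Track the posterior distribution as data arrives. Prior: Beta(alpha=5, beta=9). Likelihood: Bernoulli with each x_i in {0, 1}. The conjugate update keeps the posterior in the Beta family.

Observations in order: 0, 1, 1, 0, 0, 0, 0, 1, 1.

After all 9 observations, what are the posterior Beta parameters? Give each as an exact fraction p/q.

obs 1: x=0 → posterior Beta(5, 10)
obs 2: x=1 → posterior Beta(6, 10)
obs 3: x=1 → posterior Beta(7, 10)
obs 4: x=0 → posterior Beta(7, 11)
obs 5: x=0 → posterior Beta(7, 12)
obs 6: x=0 → posterior Beta(7, 13)
obs 7: x=0 → posterior Beta(7, 14)
obs 8: x=1 → posterior Beta(8, 14)
obs 9: x=1 → posterior Beta(9, 14)

alpha=9, beta=14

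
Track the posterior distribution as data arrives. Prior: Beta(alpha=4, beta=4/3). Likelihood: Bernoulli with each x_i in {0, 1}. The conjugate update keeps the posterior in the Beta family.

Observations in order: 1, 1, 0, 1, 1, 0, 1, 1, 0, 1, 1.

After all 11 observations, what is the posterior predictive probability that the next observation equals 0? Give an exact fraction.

13/49

obs 1: x=1 → posterior Beta(5, 4/3)
obs 2: x=1 → posterior Beta(6, 4/3)
obs 3: x=0 → posterior Beta(6, 7/3)
obs 4: x=1 → posterior Beta(7, 7/3)
obs 5: x=1 → posterior Beta(8, 7/3)
obs 6: x=0 → posterior Beta(8, 10/3)
obs 7: x=1 → posterior Beta(9, 10/3)
obs 8: x=1 → posterior Beta(10, 10/3)
obs 9: x=0 → posterior Beta(10, 13/3)
obs 10: x=1 → posterior Beta(11, 13/3)
obs 11: x=1 → posterior Beta(12, 13/3)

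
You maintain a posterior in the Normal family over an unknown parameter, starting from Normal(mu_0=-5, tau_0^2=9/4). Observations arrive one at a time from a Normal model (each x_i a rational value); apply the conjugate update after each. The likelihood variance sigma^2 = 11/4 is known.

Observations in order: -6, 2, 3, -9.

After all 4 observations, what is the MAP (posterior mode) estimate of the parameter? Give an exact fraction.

obs 1: x=-6 → posterior Normal(-109/20, 99/80)
obs 2: x=2 → posterior Normal(-91/29, 99/116)
obs 3: x=3 → posterior Normal(-32/19, 99/152)
obs 4: x=-9 → posterior Normal(-145/47, 99/188)

-145/47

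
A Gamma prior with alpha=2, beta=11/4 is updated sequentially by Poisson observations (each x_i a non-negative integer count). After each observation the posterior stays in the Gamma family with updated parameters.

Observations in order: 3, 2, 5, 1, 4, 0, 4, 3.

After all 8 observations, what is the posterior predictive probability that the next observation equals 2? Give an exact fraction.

7664506048576971682987195149889738141444800/29822517790249095827877126034378274726864929

obs 1: x=3 → posterior Gamma(5, 15/4)
obs 2: x=2 → posterior Gamma(7, 19/4)
obs 3: x=5 → posterior Gamma(12, 23/4)
obs 4: x=1 → posterior Gamma(13, 27/4)
obs 5: x=4 → posterior Gamma(17, 31/4)
obs 6: x=0 → posterior Gamma(17, 35/4)
obs 7: x=4 → posterior Gamma(21, 39/4)
obs 8: x=3 → posterior Gamma(24, 43/4)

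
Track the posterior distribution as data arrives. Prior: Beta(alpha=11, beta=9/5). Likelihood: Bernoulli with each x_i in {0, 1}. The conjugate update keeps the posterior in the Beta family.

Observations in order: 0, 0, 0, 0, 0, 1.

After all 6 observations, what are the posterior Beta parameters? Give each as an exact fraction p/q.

obs 1: x=0 → posterior Beta(11, 14/5)
obs 2: x=0 → posterior Beta(11, 19/5)
obs 3: x=0 → posterior Beta(11, 24/5)
obs 4: x=0 → posterior Beta(11, 29/5)
obs 5: x=0 → posterior Beta(11, 34/5)
obs 6: x=1 → posterior Beta(12, 34/5)

alpha=12, beta=34/5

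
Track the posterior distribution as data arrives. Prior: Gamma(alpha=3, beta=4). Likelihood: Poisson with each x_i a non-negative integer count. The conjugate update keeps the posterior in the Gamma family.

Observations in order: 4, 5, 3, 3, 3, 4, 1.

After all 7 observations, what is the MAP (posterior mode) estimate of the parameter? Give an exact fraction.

obs 1: x=4 → posterior Gamma(7, 5)
obs 2: x=5 → posterior Gamma(12, 6)
obs 3: x=3 → posterior Gamma(15, 7)
obs 4: x=3 → posterior Gamma(18, 8)
obs 5: x=3 → posterior Gamma(21, 9)
obs 6: x=4 → posterior Gamma(25, 10)
obs 7: x=1 → posterior Gamma(26, 11)

25/11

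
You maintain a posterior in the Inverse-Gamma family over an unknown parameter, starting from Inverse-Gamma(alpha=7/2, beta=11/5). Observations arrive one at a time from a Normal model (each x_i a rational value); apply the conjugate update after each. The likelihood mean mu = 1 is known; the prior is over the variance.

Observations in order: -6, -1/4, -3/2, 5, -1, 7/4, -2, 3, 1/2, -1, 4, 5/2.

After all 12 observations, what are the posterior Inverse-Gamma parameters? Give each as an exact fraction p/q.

alpha=19/2, beta=4411/80

obs 1: x=-6 → posterior Inverse-Gamma(4, 267/10)
obs 2: x=-1/4 → posterior Inverse-Gamma(9/2, 4397/160)
obs 3: x=-3/2 → posterior Inverse-Gamma(5, 4897/160)
obs 4: x=5 → posterior Inverse-Gamma(11/2, 6177/160)
obs 5: x=-1 → posterior Inverse-Gamma(6, 6497/160)
obs 6: x=7/4 → posterior Inverse-Gamma(13/2, 3271/80)
obs 7: x=-2 → posterior Inverse-Gamma(7, 3631/80)
obs 8: x=3 → posterior Inverse-Gamma(15/2, 3791/80)
obs 9: x=1/2 → posterior Inverse-Gamma(8, 3801/80)
obs 10: x=-1 → posterior Inverse-Gamma(17/2, 3961/80)
obs 11: x=4 → posterior Inverse-Gamma(9, 4321/80)
obs 12: x=5/2 → posterior Inverse-Gamma(19/2, 4411/80)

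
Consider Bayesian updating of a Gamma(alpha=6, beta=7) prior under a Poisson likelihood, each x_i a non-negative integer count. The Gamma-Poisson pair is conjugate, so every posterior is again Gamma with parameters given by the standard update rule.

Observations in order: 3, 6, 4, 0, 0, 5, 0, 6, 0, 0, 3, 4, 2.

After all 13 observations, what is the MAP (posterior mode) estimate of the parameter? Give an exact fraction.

obs 1: x=3 → posterior Gamma(9, 8)
obs 2: x=6 → posterior Gamma(15, 9)
obs 3: x=4 → posterior Gamma(19, 10)
obs 4: x=0 → posterior Gamma(19, 11)
obs 5: x=0 → posterior Gamma(19, 12)
obs 6: x=5 → posterior Gamma(24, 13)
obs 7: x=0 → posterior Gamma(24, 14)
obs 8: x=6 → posterior Gamma(30, 15)
obs 9: x=0 → posterior Gamma(30, 16)
obs 10: x=0 → posterior Gamma(30, 17)
obs 11: x=3 → posterior Gamma(33, 18)
obs 12: x=4 → posterior Gamma(37, 19)
obs 13: x=2 → posterior Gamma(39, 20)

19/10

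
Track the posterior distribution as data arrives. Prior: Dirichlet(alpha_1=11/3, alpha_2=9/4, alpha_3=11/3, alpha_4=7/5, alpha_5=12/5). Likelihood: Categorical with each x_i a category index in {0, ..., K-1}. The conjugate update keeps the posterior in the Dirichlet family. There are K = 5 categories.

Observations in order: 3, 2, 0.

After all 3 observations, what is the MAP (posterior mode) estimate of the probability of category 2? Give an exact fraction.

220/683

obs 1: x=3 → posterior Dirichlet(11/3, 9/4, 11/3, 12/5, 12/5)
obs 2: x=2 → posterior Dirichlet(11/3, 9/4, 14/3, 12/5, 12/5)
obs 3: x=0 → posterior Dirichlet(14/3, 9/4, 14/3, 12/5, 12/5)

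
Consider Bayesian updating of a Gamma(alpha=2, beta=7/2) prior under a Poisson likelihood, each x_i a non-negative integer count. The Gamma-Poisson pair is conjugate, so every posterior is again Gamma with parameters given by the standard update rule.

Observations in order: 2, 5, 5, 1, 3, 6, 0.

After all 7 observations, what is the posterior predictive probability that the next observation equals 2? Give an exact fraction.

obs 1: x=2 → posterior Gamma(4, 9/2)
obs 2: x=5 → posterior Gamma(9, 11/2)
obs 3: x=5 → posterior Gamma(14, 13/2)
obs 4: x=1 → posterior Gamma(15, 15/2)
obs 5: x=3 → posterior Gamma(18, 17/2)
obs 6: x=6 → posterior Gamma(24, 19/2)
obs 7: x=0 → posterior Gamma(24, 21/2)

64929838052727100956612711915457200/254052654154149545721997685422868689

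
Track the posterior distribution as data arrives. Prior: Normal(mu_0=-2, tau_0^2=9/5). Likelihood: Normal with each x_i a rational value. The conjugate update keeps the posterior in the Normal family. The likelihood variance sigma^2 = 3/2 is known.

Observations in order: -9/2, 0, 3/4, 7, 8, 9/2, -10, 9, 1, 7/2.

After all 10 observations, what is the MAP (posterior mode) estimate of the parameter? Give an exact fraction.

211/130

obs 1: x=-9/2 → posterior Normal(-37/11, 9/11)
obs 2: x=0 → posterior Normal(-37/17, 9/17)
obs 3: x=3/4 → posterior Normal(-65/46, 9/23)
obs 4: x=7 → posterior Normal(19/58, 9/29)
obs 5: x=8 → posterior Normal(23/14, 9/35)
obs 6: x=9/2 → posterior Normal(169/82, 9/41)
obs 7: x=-10 → posterior Normal(49/94, 9/47)
obs 8: x=9 → posterior Normal(157/106, 9/53)
obs 9: x=1 → posterior Normal(169/118, 9/59)
obs 10: x=7/2 → posterior Normal(211/130, 9/65)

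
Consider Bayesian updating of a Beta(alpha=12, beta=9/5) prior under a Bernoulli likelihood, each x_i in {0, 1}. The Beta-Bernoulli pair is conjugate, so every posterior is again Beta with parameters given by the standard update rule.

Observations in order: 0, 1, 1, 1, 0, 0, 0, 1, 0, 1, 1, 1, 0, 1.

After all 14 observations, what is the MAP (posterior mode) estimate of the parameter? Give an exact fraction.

95/129

obs 1: x=0 → posterior Beta(12, 14/5)
obs 2: x=1 → posterior Beta(13, 14/5)
obs 3: x=1 → posterior Beta(14, 14/5)
obs 4: x=1 → posterior Beta(15, 14/5)
obs 5: x=0 → posterior Beta(15, 19/5)
obs 6: x=0 → posterior Beta(15, 24/5)
obs 7: x=0 → posterior Beta(15, 29/5)
obs 8: x=1 → posterior Beta(16, 29/5)
obs 9: x=0 → posterior Beta(16, 34/5)
obs 10: x=1 → posterior Beta(17, 34/5)
obs 11: x=1 → posterior Beta(18, 34/5)
obs 12: x=1 → posterior Beta(19, 34/5)
obs 13: x=0 → posterior Beta(19, 39/5)
obs 14: x=1 → posterior Beta(20, 39/5)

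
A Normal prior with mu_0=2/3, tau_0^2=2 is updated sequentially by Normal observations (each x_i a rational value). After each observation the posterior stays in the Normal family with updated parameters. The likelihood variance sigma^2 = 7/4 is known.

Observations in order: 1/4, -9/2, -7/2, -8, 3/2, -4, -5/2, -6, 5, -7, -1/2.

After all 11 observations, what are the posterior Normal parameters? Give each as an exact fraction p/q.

obs 1: x=1/4 → posterior Normal(4/9, 14/15)
obs 2: x=-9/2 → posterior Normal(-88/69, 14/23)
obs 3: x=-7/2 → posterior Normal(-172/93, 14/31)
obs 4: x=-8 → posterior Normal(-28/9, 14/39)
obs 5: x=3/2 → posterior Normal(-328/141, 14/47)
obs 6: x=-4 → posterior Normal(-424/165, 14/55)
obs 7: x=-5/2 → posterior Normal(-484/189, 2/9)
obs 8: x=-6 → posterior Normal(-628/213, 14/71)
obs 9: x=5 → posterior Normal(-508/237, 14/79)
obs 10: x=-7 → posterior Normal(-676/261, 14/87)
obs 11: x=-1/2 → posterior Normal(-688/285, 14/95)

mu_0=-688/285, tau_0^2=14/95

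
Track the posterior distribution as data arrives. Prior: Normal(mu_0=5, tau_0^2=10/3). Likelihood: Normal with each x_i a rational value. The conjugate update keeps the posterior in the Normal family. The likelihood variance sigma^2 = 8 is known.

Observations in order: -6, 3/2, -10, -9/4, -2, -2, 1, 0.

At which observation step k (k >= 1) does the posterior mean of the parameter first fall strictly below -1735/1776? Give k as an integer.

k = 6

obs 1: x=-6 → posterior Normal(30/17, 40/17)
obs 2: x=3/2 → posterior Normal(75/44, 20/11)
obs 3: x=-10 → posterior Normal(-25/54, 40/27)
obs 4: x=-9/4 → posterior Normal(-95/128, 5/4)
obs 5: x=-2 → posterior Normal(-135/148, 40/37)
obs 6: x=-2 → posterior Normal(-25/24, 20/21)
obs 7: x=1 → posterior Normal(-155/188, 40/47)
obs 8: x=0 → posterior Normal(-155/208, 10/13)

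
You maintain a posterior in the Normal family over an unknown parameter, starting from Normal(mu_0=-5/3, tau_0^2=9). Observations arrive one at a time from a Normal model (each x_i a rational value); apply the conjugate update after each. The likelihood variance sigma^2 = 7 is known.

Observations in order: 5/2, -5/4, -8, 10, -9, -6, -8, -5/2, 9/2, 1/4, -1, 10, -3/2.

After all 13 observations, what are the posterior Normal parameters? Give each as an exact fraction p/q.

obs 1: x=5/2 → posterior Normal(65/96, 63/16)
obs 2: x=-5/4 → posterior Normal(-1/60, 63/25)
obs 3: x=-8 → posterior Normal(-869/408, 63/34)
obs 4: x=10 → posterior Normal(211/516, 63/43)
obs 5: x=-9 → posterior Normal(-761/624, 63/52)
obs 6: x=-6 → posterior Normal(-1409/732, 63/61)
obs 7: x=-8 → posterior Normal(-2273/840, 9/10)
obs 8: x=-5/2 → posterior Normal(-2543/948, 63/79)
obs 9: x=9/2 → posterior Normal(-187/96, 63/88)
obs 10: x=1/4 → posterior Normal(-1015/582, 63/97)
obs 11: x=-1 → posterior Normal(-1069/636, 63/106)
obs 12: x=10 → posterior Normal(-23/30, 63/115)
obs 13: x=-3/2 → posterior Normal(-305/372, 63/124)

mu_0=-305/372, tau_0^2=63/124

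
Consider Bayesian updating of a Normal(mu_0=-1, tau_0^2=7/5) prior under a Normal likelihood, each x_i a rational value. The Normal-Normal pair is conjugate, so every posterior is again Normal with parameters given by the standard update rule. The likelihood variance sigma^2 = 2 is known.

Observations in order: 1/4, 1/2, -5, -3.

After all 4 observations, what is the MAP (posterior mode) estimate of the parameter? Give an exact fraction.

obs 1: x=1/4 → posterior Normal(-33/68, 14/17)
obs 2: x=1/2 → posterior Normal(-19/96, 7/12)
obs 3: x=-5 → posterior Normal(-159/124, 14/31)
obs 4: x=-3 → posterior Normal(-243/152, 7/19)

-243/152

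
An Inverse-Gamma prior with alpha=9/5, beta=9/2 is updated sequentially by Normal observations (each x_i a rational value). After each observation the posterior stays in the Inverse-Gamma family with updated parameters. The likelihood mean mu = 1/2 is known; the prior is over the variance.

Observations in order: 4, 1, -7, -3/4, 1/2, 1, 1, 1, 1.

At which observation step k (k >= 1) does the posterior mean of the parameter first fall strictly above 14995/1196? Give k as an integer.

obs 1: x=4 → posterior Inverse-Gamma(23/10, 85/8)
obs 2: x=1 → posterior Inverse-Gamma(14/5, 43/4)
obs 3: x=-7 → posterior Inverse-Gamma(33/10, 311/8)
obs 4: x=-3/4 → posterior Inverse-Gamma(19/5, 1269/32)
obs 5: x=1/2 → posterior Inverse-Gamma(43/10, 1269/32)
obs 6: x=1 → posterior Inverse-Gamma(24/5, 1273/32)
obs 7: x=1 → posterior Inverse-Gamma(53/10, 1277/32)
obs 8: x=1 → posterior Inverse-Gamma(29/5, 1281/32)
obs 9: x=1 → posterior Inverse-Gamma(63/10, 1285/32)

k = 3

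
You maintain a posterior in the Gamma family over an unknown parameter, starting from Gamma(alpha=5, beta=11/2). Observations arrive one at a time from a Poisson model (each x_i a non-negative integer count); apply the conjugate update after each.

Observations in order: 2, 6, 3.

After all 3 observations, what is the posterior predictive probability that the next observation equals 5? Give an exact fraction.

obs 1: x=2 → posterior Gamma(7, 13/2)
obs 2: x=6 → posterior Gamma(13, 15/2)
obs 3: x=3 → posterior Gamma(16, 17/2)

1270641042257413269775872/37589973457545958193355601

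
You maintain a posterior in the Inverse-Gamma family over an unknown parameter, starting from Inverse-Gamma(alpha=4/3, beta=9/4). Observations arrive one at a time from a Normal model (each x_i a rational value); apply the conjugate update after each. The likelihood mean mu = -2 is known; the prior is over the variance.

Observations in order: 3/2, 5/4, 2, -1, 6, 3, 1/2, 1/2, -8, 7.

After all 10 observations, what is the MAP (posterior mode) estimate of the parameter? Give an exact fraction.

12615/704

obs 1: x=3/2 → posterior Inverse-Gamma(11/6, 67/8)
obs 2: x=5/4 → posterior Inverse-Gamma(7/3, 437/32)
obs 3: x=2 → posterior Inverse-Gamma(17/6, 693/32)
obs 4: x=-1 → posterior Inverse-Gamma(10/3, 709/32)
obs 5: x=6 → posterior Inverse-Gamma(23/6, 1733/32)
obs 6: x=3 → posterior Inverse-Gamma(13/3, 2133/32)
obs 7: x=1/2 → posterior Inverse-Gamma(29/6, 2233/32)
obs 8: x=1/2 → posterior Inverse-Gamma(16/3, 2333/32)
obs 9: x=-8 → posterior Inverse-Gamma(35/6, 2909/32)
obs 10: x=7 → posterior Inverse-Gamma(19/3, 4205/32)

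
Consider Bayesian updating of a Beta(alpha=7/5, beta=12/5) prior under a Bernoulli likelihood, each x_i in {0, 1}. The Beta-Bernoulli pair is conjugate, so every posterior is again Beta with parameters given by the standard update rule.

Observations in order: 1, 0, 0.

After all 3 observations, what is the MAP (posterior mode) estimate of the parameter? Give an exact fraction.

7/24

obs 1: x=1 → posterior Beta(12/5, 12/5)
obs 2: x=0 → posterior Beta(12/5, 17/5)
obs 3: x=0 → posterior Beta(12/5, 22/5)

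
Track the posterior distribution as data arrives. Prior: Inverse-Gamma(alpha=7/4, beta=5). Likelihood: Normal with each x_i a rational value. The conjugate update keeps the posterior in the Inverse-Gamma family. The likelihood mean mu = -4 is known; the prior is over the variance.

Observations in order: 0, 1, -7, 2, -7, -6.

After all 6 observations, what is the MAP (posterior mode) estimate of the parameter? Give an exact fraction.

obs 1: x=0 → posterior Inverse-Gamma(9/4, 13)
obs 2: x=1 → posterior Inverse-Gamma(11/4, 51/2)
obs 3: x=-7 → posterior Inverse-Gamma(13/4, 30)
obs 4: x=2 → posterior Inverse-Gamma(15/4, 48)
obs 5: x=-7 → posterior Inverse-Gamma(17/4, 105/2)
obs 6: x=-6 → posterior Inverse-Gamma(19/4, 109/2)

218/23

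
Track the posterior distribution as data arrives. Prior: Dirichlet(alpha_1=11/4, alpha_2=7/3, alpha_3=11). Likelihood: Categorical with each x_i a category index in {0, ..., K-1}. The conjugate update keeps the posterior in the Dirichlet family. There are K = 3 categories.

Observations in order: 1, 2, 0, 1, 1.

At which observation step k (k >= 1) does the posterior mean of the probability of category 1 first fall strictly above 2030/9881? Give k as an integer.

obs 1: x=1 → posterior Dirichlet(11/4, 10/3, 11)
obs 2: x=2 → posterior Dirichlet(11/4, 10/3, 12)
obs 3: x=0 → posterior Dirichlet(15/4, 10/3, 12)
obs 4: x=1 → posterior Dirichlet(15/4, 13/3, 12)
obs 5: x=1 → posterior Dirichlet(15/4, 16/3, 12)

k = 4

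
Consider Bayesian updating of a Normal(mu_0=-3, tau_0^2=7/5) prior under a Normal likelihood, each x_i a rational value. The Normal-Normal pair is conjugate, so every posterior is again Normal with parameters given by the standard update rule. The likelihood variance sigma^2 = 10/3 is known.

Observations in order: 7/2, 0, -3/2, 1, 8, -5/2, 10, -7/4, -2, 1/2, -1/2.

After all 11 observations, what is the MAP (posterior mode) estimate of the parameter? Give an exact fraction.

obs 1: x=7/2 → posterior Normal(-153/142, 70/71)
obs 2: x=0 → posterior Normal(-153/184, 35/46)
obs 3: x=-3/2 → posterior Normal(-108/113, 70/113)
obs 4: x=1 → posterior Normal(-87/134, 35/67)
obs 5: x=8 → posterior Normal(81/155, 14/31)
obs 6: x=-5/2 → posterior Normal(57/352, 35/88)
obs 7: x=10 → posterior Normal(477/394, 70/197)
obs 8: x=-7/4 → posterior Normal(807/872, 35/109)
obs 9: x=-2 → posterior Normal(639/956, 70/239)
obs 10: x=1/2 → posterior Normal(681/1040, 7/26)
obs 11: x=-1/2 → posterior Normal(639/1124, 70/281)

639/1124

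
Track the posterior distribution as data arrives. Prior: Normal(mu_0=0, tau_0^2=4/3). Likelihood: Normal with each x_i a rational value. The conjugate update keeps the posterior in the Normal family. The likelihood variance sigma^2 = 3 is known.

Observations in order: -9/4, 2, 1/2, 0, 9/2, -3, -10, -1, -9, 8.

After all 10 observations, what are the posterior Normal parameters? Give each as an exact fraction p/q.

mu_0=-41/49, tau_0^2=12/49

obs 1: x=-9/4 → posterior Normal(-9/13, 12/13)
obs 2: x=2 → posterior Normal(-1/17, 12/17)
obs 3: x=1/2 → posterior Normal(1/21, 4/7)
obs 4: x=0 → posterior Normal(1/25, 12/25)
obs 5: x=9/2 → posterior Normal(19/29, 12/29)
obs 6: x=-3 → posterior Normal(7/33, 4/11)
obs 7: x=-10 → posterior Normal(-33/37, 12/37)
obs 8: x=-1 → posterior Normal(-37/41, 12/41)
obs 9: x=-9 → posterior Normal(-73/45, 4/15)
obs 10: x=8 → posterior Normal(-41/49, 12/49)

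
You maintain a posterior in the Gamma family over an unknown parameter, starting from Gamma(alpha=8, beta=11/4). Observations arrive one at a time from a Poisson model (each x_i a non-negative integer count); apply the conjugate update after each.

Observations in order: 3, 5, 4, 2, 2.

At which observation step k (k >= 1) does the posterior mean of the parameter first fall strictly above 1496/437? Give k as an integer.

k = 3

obs 1: x=3 → posterior Gamma(11, 15/4)
obs 2: x=5 → posterior Gamma(16, 19/4)
obs 3: x=4 → posterior Gamma(20, 23/4)
obs 4: x=2 → posterior Gamma(22, 27/4)
obs 5: x=2 → posterior Gamma(24, 31/4)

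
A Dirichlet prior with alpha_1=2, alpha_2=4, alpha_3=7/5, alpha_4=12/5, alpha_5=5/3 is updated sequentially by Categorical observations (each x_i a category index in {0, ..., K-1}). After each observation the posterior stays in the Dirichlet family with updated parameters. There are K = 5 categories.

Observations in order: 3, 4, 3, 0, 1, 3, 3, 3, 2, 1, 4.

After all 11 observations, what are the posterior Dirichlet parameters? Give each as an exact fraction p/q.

alpha_1=3, alpha_2=6, alpha_3=12/5, alpha_4=37/5, alpha_5=11/3

obs 1: x=3 → posterior Dirichlet(2, 4, 7/5, 17/5, 5/3)
obs 2: x=4 → posterior Dirichlet(2, 4, 7/5, 17/5, 8/3)
obs 3: x=3 → posterior Dirichlet(2, 4, 7/5, 22/5, 8/3)
obs 4: x=0 → posterior Dirichlet(3, 4, 7/5, 22/5, 8/3)
obs 5: x=1 → posterior Dirichlet(3, 5, 7/5, 22/5, 8/3)
obs 6: x=3 → posterior Dirichlet(3, 5, 7/5, 27/5, 8/3)
obs 7: x=3 → posterior Dirichlet(3, 5, 7/5, 32/5, 8/3)
obs 8: x=3 → posterior Dirichlet(3, 5, 7/5, 37/5, 8/3)
obs 9: x=2 → posterior Dirichlet(3, 5, 12/5, 37/5, 8/3)
obs 10: x=1 → posterior Dirichlet(3, 6, 12/5, 37/5, 8/3)
obs 11: x=4 → posterior Dirichlet(3, 6, 12/5, 37/5, 11/3)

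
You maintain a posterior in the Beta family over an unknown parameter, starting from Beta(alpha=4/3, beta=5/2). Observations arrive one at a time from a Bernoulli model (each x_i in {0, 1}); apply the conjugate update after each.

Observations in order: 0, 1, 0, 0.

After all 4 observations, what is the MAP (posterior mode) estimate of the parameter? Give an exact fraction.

obs 1: x=0 → posterior Beta(4/3, 7/2)
obs 2: x=1 → posterior Beta(7/3, 7/2)
obs 3: x=0 → posterior Beta(7/3, 9/2)
obs 4: x=0 → posterior Beta(7/3, 11/2)

8/35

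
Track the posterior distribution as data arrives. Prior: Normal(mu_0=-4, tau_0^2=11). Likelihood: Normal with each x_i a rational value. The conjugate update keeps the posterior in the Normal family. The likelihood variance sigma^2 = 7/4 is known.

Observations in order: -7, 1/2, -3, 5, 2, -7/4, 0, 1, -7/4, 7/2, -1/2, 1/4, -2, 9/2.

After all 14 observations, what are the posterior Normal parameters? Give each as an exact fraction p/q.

mu_0=5/623, tau_0^2=11/89

obs 1: x=-7 → posterior Normal(-112/17, 77/51)
obs 2: x=1/2 → posterior Normal(-314/95, 77/95)
obs 3: x=-3 → posterior Normal(-446/139, 77/139)
obs 4: x=5 → posterior Normal(-226/183, 77/183)
obs 5: x=2 → posterior Normal(-138/227, 77/227)
obs 6: x=-7/4 → posterior Normal(-215/271, 77/271)
obs 7: x=0 → posterior Normal(-43/63, 11/45)
obs 8: x=1 → posterior Normal(-171/359, 77/359)
obs 9: x=-7/4 → posterior Normal(-8/13, 77/403)
obs 10: x=7/2 → posterior Normal(-94/447, 77/447)
obs 11: x=-1/2 → posterior Normal(-116/491, 77/491)
obs 12: x=1/4 → posterior Normal(-21/107, 77/535)
obs 13: x=-2 → posterior Normal(-1/3, 77/579)
obs 14: x=9/2 → posterior Normal(5/623, 11/89)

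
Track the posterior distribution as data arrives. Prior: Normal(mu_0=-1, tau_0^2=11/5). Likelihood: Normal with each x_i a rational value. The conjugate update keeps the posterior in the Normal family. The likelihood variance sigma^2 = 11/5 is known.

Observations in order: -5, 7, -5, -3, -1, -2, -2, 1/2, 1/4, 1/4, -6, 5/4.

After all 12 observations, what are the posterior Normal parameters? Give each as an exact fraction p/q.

obs 1: x=-5 → posterior Normal(-3, 11/10)
obs 2: x=7 → posterior Normal(1/3, 11/15)
obs 3: x=-5 → posterior Normal(-1, 11/20)
obs 4: x=-3 → posterior Normal(-7/5, 11/25)
obs 5: x=-1 → posterior Normal(-4/3, 11/30)
obs 6: x=-2 → posterior Normal(-10/7, 11/35)
obs 7: x=-2 → posterior Normal(-3/2, 11/40)
obs 8: x=1/2 → posterior Normal(-23/18, 11/45)
obs 9: x=1/4 → posterior Normal(-9/8, 11/50)
obs 10: x=1/4 → posterior Normal(-1, 1/5)
obs 11: x=-6 → posterior Normal(-17/12, 11/60)
obs 12: x=5/4 → posterior Normal(-63/52, 11/65)

mu_0=-63/52, tau_0^2=11/65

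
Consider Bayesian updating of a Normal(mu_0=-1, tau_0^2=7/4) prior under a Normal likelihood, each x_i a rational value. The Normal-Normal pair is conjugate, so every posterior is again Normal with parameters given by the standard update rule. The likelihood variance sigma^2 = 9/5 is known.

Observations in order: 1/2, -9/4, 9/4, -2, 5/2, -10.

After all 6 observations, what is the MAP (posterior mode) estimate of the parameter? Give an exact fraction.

-117/82

obs 1: x=1/2 → posterior Normal(-37/142, 63/71)
obs 2: x=-9/4 → posterior Normal(-389/424, 63/106)
obs 3: x=9/4 → posterior Normal(-37/282, 21/47)
obs 4: x=-2 → posterior Normal(-177/352, 63/176)
obs 5: x=5/2 → posterior Normal(-1/211, 63/211)
obs 6: x=-10 → posterior Normal(-117/82, 21/82)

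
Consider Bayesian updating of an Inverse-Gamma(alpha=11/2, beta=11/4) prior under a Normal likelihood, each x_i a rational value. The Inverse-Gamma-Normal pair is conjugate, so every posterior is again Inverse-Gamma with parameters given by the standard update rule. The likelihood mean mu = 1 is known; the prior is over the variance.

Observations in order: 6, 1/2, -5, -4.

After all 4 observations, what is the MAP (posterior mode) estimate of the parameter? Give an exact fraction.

367/68

obs 1: x=6 → posterior Inverse-Gamma(6, 61/4)
obs 2: x=1/2 → posterior Inverse-Gamma(13/2, 123/8)
obs 3: x=-5 → posterior Inverse-Gamma(7, 267/8)
obs 4: x=-4 → posterior Inverse-Gamma(15/2, 367/8)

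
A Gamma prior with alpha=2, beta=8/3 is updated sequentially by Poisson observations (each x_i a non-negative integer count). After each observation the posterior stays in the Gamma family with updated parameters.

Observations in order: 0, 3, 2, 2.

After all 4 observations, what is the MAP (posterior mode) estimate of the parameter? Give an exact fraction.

6/5

obs 1: x=0 → posterior Gamma(2, 11/3)
obs 2: x=3 → posterior Gamma(5, 14/3)
obs 3: x=2 → posterior Gamma(7, 17/3)
obs 4: x=2 → posterior Gamma(9, 20/3)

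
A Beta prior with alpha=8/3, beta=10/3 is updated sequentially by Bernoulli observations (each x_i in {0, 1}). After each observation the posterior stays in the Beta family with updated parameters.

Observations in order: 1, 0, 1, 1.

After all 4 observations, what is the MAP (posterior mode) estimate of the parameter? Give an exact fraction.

7/12

obs 1: x=1 → posterior Beta(11/3, 10/3)
obs 2: x=0 → posterior Beta(11/3, 13/3)
obs 3: x=1 → posterior Beta(14/3, 13/3)
obs 4: x=1 → posterior Beta(17/3, 13/3)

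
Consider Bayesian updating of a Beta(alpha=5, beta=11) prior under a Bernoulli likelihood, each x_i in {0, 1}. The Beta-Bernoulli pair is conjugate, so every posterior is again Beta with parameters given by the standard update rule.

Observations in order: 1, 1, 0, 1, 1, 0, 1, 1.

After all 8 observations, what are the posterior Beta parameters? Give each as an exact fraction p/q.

obs 1: x=1 → posterior Beta(6, 11)
obs 2: x=1 → posterior Beta(7, 11)
obs 3: x=0 → posterior Beta(7, 12)
obs 4: x=1 → posterior Beta(8, 12)
obs 5: x=1 → posterior Beta(9, 12)
obs 6: x=0 → posterior Beta(9, 13)
obs 7: x=1 → posterior Beta(10, 13)
obs 8: x=1 → posterior Beta(11, 13)

alpha=11, beta=13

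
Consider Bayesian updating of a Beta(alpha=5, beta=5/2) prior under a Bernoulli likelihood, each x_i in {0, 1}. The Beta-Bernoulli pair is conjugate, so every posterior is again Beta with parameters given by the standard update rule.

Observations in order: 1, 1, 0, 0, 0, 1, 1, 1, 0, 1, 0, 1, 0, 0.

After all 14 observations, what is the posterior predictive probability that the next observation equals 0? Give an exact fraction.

obs 1: x=1 → posterior Beta(6, 5/2)
obs 2: x=1 → posterior Beta(7, 5/2)
obs 3: x=0 → posterior Beta(7, 7/2)
obs 4: x=0 → posterior Beta(7, 9/2)
obs 5: x=0 → posterior Beta(7, 11/2)
obs 6: x=1 → posterior Beta(8, 11/2)
obs 7: x=1 → posterior Beta(9, 11/2)
obs 8: x=1 → posterior Beta(10, 11/2)
obs 9: x=0 → posterior Beta(10, 13/2)
obs 10: x=1 → posterior Beta(11, 13/2)
obs 11: x=0 → posterior Beta(11, 15/2)
obs 12: x=1 → posterior Beta(12, 15/2)
obs 13: x=0 → posterior Beta(12, 17/2)
obs 14: x=0 → posterior Beta(12, 19/2)

19/43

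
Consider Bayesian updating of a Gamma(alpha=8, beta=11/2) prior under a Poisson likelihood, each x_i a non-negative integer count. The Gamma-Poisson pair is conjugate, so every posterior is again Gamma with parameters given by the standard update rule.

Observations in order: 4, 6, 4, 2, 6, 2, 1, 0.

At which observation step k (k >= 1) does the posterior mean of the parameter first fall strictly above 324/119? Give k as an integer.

obs 1: x=4 → posterior Gamma(12, 13/2)
obs 2: x=6 → posterior Gamma(18, 15/2)
obs 3: x=4 → posterior Gamma(22, 17/2)
obs 4: x=2 → posterior Gamma(24, 19/2)
obs 5: x=6 → posterior Gamma(30, 21/2)
obs 6: x=2 → posterior Gamma(32, 23/2)
obs 7: x=1 → posterior Gamma(33, 25/2)
obs 8: x=0 → posterior Gamma(33, 27/2)

k = 5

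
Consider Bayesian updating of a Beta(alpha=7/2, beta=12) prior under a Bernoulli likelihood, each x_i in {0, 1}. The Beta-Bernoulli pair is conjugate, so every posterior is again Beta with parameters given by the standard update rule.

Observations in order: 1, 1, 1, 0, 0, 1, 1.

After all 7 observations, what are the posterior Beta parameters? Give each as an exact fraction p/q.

obs 1: x=1 → posterior Beta(9/2, 12)
obs 2: x=1 → posterior Beta(11/2, 12)
obs 3: x=1 → posterior Beta(13/2, 12)
obs 4: x=0 → posterior Beta(13/2, 13)
obs 5: x=0 → posterior Beta(13/2, 14)
obs 6: x=1 → posterior Beta(15/2, 14)
obs 7: x=1 → posterior Beta(17/2, 14)

alpha=17/2, beta=14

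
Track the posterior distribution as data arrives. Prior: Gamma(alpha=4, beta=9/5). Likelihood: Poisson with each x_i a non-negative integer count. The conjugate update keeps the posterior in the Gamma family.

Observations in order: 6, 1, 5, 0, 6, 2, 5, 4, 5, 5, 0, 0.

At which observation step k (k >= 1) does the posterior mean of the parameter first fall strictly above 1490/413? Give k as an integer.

k = 10

obs 1: x=6 → posterior Gamma(10, 14/5)
obs 2: x=1 → posterior Gamma(11, 19/5)
obs 3: x=5 → posterior Gamma(16, 24/5)
obs 4: x=0 → posterior Gamma(16, 29/5)
obs 5: x=6 → posterior Gamma(22, 34/5)
obs 6: x=2 → posterior Gamma(24, 39/5)
obs 7: x=5 → posterior Gamma(29, 44/5)
obs 8: x=4 → posterior Gamma(33, 49/5)
obs 9: x=5 → posterior Gamma(38, 54/5)
obs 10: x=5 → posterior Gamma(43, 59/5)
obs 11: x=0 → posterior Gamma(43, 64/5)
obs 12: x=0 → posterior Gamma(43, 69/5)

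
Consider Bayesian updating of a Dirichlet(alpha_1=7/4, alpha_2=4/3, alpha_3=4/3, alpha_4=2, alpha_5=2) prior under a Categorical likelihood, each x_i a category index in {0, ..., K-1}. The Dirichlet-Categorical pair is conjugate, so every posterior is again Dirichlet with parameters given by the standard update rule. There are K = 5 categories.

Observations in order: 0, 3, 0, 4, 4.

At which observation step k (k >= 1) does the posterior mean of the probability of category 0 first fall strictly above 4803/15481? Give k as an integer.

obs 1: x=0 → posterior Dirichlet(11/4, 4/3, 4/3, 2, 2)
obs 2: x=3 → posterior Dirichlet(11/4, 4/3, 4/3, 3, 2)
obs 3: x=0 → posterior Dirichlet(15/4, 4/3, 4/3, 3, 2)
obs 4: x=4 → posterior Dirichlet(15/4, 4/3, 4/3, 3, 3)
obs 5: x=4 → posterior Dirichlet(15/4, 4/3, 4/3, 3, 4)

k = 3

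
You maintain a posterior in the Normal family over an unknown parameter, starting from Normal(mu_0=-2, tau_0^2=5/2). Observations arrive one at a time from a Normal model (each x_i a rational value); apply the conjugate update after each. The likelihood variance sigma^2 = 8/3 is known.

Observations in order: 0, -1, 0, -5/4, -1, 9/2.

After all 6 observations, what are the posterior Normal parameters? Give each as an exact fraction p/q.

obs 1: x=0 → posterior Normal(-32/31, 40/31)
obs 2: x=-1 → posterior Normal(-47/46, 20/23)
obs 3: x=0 → posterior Normal(-47/61, 40/61)
obs 4: x=-5/4 → posterior Normal(-263/304, 10/19)
obs 5: x=-1 → posterior Normal(-323/364, 40/91)
obs 6: x=9/2 → posterior Normal(-1/8, 20/53)

mu_0=-1/8, tau_0^2=20/53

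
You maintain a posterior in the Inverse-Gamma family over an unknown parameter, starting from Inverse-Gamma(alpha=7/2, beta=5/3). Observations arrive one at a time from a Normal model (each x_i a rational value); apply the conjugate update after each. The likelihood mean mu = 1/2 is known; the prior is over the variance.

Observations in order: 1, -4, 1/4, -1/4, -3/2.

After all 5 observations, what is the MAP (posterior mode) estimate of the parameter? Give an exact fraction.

obs 1: x=1 → posterior Inverse-Gamma(4, 43/24)
obs 2: x=-4 → posterior Inverse-Gamma(9/2, 143/12)
obs 3: x=1/4 → posterior Inverse-Gamma(5, 1147/96)
obs 4: x=-1/4 → posterior Inverse-Gamma(11/2, 587/48)
obs 5: x=-3/2 → posterior Inverse-Gamma(6, 683/48)

683/336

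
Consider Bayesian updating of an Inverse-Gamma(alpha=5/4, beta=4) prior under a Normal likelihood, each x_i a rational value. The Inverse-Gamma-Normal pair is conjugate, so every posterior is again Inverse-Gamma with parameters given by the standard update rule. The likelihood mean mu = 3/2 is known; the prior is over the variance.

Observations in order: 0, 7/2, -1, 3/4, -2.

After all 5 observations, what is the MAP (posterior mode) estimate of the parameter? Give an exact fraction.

533/152

obs 1: x=0 → posterior Inverse-Gamma(7/4, 41/8)
obs 2: x=7/2 → posterior Inverse-Gamma(9/4, 57/8)
obs 3: x=-1 → posterior Inverse-Gamma(11/4, 41/4)
obs 4: x=3/4 → posterior Inverse-Gamma(13/4, 337/32)
obs 5: x=-2 → posterior Inverse-Gamma(15/4, 533/32)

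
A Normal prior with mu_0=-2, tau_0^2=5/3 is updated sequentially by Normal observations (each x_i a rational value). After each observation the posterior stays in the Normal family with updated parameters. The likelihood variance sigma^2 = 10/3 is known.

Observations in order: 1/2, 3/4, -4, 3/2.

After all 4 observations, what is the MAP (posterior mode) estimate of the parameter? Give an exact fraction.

obs 1: x=1/2 → posterior Normal(-7/6, 10/9)
obs 2: x=3/4 → posterior Normal(-11/16, 5/6)
obs 3: x=-4 → posterior Normal(-27/20, 2/3)
obs 4: x=3/2 → posterior Normal(-7/8, 5/9)

-7/8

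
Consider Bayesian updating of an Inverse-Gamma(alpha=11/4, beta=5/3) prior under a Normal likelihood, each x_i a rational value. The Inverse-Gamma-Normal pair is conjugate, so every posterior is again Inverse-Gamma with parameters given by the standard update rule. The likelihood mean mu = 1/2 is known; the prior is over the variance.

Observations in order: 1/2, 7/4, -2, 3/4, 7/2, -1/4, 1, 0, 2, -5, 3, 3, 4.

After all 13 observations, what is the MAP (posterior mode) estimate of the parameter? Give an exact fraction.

3769/984

obs 1: x=1/2 → posterior Inverse-Gamma(13/4, 5/3)
obs 2: x=7/4 → posterior Inverse-Gamma(15/4, 235/96)
obs 3: x=-2 → posterior Inverse-Gamma(17/4, 535/96)
obs 4: x=3/4 → posterior Inverse-Gamma(19/4, 269/48)
obs 5: x=7/2 → posterior Inverse-Gamma(21/4, 485/48)
obs 6: x=-1/4 → posterior Inverse-Gamma(23/4, 997/96)
obs 7: x=1 → posterior Inverse-Gamma(25/4, 1009/96)
obs 8: x=0 → posterior Inverse-Gamma(27/4, 1021/96)
obs 9: x=2 → posterior Inverse-Gamma(29/4, 1129/96)
obs 10: x=-5 → posterior Inverse-Gamma(31/4, 2581/96)
obs 11: x=3 → posterior Inverse-Gamma(33/4, 2881/96)
obs 12: x=3 → posterior Inverse-Gamma(35/4, 3181/96)
obs 13: x=4 → posterior Inverse-Gamma(37/4, 3769/96)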